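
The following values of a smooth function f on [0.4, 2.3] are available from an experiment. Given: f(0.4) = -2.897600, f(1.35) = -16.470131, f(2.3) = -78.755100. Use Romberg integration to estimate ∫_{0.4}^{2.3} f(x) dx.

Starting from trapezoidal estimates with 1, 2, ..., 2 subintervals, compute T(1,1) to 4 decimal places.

T(0,0) (trapezoid, 1 panel, h=1.9000): -77.570065
T(1,0) (trapezoid, 2 panels, h=0.9500): -54.431657
T(1,1) = -54.431657 + (-54.431657 − (-77.570065))/3 = -46.718854

-46.7189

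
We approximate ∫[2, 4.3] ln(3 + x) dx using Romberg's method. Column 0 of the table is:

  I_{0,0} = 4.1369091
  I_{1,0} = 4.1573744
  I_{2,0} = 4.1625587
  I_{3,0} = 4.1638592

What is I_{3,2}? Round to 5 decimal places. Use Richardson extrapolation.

4.16429

Richardson extrapolation on the trapezoidal column (denominator 4−1=3):
I_{2,1} = 4.1625587 + (4.1625587 − 4.1573744)/3 = 4.1642868
I_{3,1} = 4.1638592 + (4.1638592 − 4.1625587)/3 = 4.1642927
I_{3,2} = (16·4.1642927 − 4.1642868) / 15 = 4.1642931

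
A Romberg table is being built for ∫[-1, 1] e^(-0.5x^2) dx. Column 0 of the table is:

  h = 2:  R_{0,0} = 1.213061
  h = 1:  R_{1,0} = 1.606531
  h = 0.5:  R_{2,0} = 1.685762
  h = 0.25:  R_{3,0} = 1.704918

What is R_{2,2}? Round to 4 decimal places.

R_{1,1} = (4·1.606531 − 1.213061) / 3 = 1.737688
R_{2,1} = (4·1.685762 − 1.606531) / 3 = 1.712172
R_{2,2} = 1.712172 + (1.712172 − 1.737688)/15 = 1.710471
(Column j=1 coincides with Simpson's rule on the same nodes.)

1.7105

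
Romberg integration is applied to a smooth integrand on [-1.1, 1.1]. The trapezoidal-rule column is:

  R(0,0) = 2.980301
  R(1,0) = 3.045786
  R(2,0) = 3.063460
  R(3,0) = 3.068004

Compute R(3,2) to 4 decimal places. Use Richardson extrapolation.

Richardson extrapolation on the trapezoidal column (denominator 4−1=3):
R(2,1) = (4·3.063460 − 3.045786) / 3 = 3.069351
R(3,1) = 3.068004 + (3.068004 − 3.063460)/3 = 3.069519
R(3,2) = (16·3.069519 − 3.069351) / 15 = 3.069530

3.0695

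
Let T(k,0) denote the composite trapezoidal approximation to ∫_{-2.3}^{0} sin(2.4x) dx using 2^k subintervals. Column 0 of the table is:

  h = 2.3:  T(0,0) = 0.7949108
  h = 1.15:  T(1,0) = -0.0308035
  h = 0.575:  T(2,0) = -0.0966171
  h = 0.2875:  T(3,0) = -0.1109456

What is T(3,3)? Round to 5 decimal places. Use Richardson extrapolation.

Richardson extrapolation on the trapezoidal column (denominator 4−1=3):
T(1,1) = -0.0308035 + (-0.0308035 − 0.7949108)/3 = -0.3060416
T(2,1) = (4·(-0.0966171) − (-0.0308035)) / 3 = -0.1185550
T(3,1) = (4·(-0.1109456) − (-0.0966171)) / 3 = -0.1157218
T(2,2) = (16·(-0.1185550) − (-0.3060416)) / 15 = -0.1060559
T(3,2) = (16·(-0.1157218) − (-0.1185550)) / 15 = -0.1155329
T(3,3) = (64·(-0.1155329) − (-0.1060559)) / 63 = -0.1156833

-0.11568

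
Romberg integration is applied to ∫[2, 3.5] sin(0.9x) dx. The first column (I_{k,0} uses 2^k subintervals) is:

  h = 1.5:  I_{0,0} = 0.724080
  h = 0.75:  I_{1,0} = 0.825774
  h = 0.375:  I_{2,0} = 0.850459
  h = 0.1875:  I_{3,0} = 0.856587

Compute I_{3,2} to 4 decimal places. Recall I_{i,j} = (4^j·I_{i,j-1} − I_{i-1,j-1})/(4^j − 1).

0.8586

I_{2,1} = (4·0.850459 − 0.825774) / 3 = 0.858687
I_{3,1} = 0.856587 + (0.856587 − 0.850459)/3 = 0.858630
I_{3,2} = (16·0.858630 − 0.858687) / 15 = 0.858626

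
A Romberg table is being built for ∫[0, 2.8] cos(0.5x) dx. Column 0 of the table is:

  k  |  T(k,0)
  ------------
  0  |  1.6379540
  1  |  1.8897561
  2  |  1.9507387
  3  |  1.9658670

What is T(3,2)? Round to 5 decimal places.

1.97090

Richardson extrapolation on the trapezoidal column (denominator 4−1=3):
T(2,1) = (4·1.9507387 − 1.8897561) / 3 = 1.9710662
T(3,1) = (4·1.9658670 − 1.9507387) / 3 = 1.9709098
T(3,2) = 1.9709098 + (1.9709098 − 1.9710662)/15 = 1.9708994
(Column j=1 coincides with Simpson's rule on the same nodes.)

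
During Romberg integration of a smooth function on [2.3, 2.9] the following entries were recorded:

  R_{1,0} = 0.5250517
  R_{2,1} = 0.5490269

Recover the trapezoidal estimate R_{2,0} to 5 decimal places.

0.54303

From R_{2,1} = (4·R_{2,0} − R_{1,0})/3, solve for R_{2,0}:
4·R_{2,0} = 3·0.5490269 + 0.5250517 = 2.1721324
R_{2,0} = 0.5430331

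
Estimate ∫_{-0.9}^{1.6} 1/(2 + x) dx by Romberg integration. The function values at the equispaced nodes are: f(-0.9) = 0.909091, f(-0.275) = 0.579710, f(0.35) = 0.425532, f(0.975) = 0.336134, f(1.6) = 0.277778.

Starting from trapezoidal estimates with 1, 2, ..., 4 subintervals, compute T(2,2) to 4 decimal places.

1.1867

T(0,0) (trapezoid, 1 panel, h=2.5000): 1.483586
T(1,0) (trapezoid, 2 panels, h=1.2500): 1.273708
T(2,0) (trapezoid, 4 panels, h=0.6250): 1.209257
T(1,1) = 1.273708 + (1.273708 − 1.483586)/3 = 1.203749
T(2,1) = 1.209257 + (1.209257 − 1.273708)/3 = 1.187773
T(2,2) = 1.187773 + (1.187773 − 1.203749)/15 = 1.186708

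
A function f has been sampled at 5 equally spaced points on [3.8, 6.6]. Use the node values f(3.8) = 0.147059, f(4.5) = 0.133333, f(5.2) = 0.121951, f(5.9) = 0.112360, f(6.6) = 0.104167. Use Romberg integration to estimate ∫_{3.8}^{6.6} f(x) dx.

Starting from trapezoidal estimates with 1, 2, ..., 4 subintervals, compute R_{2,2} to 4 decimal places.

R_{0,0} (trapezoid, 1 panel, h=2.8000): 0.351716
R_{1,0} (trapezoid, 2 panels, h=1.4000): 0.346590
R_{2,0} (trapezoid, 4 panels, h=0.7000): 0.345280
R_{1,1} = 0.346590 + (0.346590 − 0.351716)/3 = 0.344881
R_{2,1} = 0.345280 + (0.345280 − 0.346590)/3 = 0.344843
R_{2,2} = 0.344843 + (0.344843 − 0.344881)/15 = 0.344840

0.3448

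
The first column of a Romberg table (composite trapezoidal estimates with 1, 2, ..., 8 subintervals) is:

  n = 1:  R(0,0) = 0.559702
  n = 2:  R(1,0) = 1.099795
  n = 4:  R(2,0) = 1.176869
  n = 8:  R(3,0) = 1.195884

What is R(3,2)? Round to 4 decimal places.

1.2022

R(2,1) = (4·1.176869 − 1.099795) / 3 = 1.202560
R(3,1) = (4·1.195884 − 1.176869) / 3 = 1.202222
R(3,2) = (16·1.202222 − 1.202560) / 15 = 1.202199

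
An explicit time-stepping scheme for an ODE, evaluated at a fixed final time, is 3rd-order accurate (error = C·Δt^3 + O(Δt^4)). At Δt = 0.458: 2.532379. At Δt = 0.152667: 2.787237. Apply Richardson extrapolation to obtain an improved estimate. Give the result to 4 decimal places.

Extrapolated value = (27·A(Δt/3) − A(Δt)) / (27 − 1)
= (27·2.787237 − 2.532379) / 26
= 72.723020 / 26 = 2.797039

2.7970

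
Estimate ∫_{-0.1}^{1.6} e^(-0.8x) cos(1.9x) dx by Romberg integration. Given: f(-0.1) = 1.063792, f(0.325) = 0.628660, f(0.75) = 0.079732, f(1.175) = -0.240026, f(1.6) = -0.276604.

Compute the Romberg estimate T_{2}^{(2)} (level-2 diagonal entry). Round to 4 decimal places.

0.3571

T_{0}^{(0)} (trapezoid, 1 panel, h=1.7000): 0.669110
T_{1}^{(0)} (trapezoid, 2 panels, h=0.8500): 0.402327
T_{2}^{(0)} (trapezoid, 4 panels, h=0.4250): 0.366333
T_{1}^{(1)} = 0.402327 + (0.402327 − 0.669110)/3 = 0.313399
T_{2}^{(1)} = 0.366333 + (0.366333 − 0.402327)/3 = 0.354335
T_{2}^{(2)} = 0.354335 + (0.354335 − 0.313399)/15 = 0.357064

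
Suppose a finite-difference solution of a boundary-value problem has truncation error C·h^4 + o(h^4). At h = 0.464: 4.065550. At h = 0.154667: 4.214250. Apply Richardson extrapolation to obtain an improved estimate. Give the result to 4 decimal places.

The leading error scales as h^4; refining by a factor of 3 reduces it by 3^4 = 81.
Extrapolated value = (81·A(h/3) − A(h)) / (81 − 1)
= (81·4.214250 − 4.065550) / 80
= 337.288700 / 80 = 4.216109

4.2161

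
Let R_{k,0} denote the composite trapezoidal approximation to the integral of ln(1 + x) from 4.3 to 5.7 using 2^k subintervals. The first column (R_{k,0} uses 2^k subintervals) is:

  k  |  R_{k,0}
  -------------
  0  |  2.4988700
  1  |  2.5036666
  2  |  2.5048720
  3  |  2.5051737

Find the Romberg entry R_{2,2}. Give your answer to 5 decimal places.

Richardson extrapolation on the trapezoidal column (denominator 4−1=3):
R_{1,1} = 2.5036666 + (2.5036666 − 2.4988700)/3 = 2.5052655
R_{2,1} = 2.5048720 + (2.5048720 − 2.5036666)/3 = 2.5052738
R_{2,2} = 2.5052738 + (2.5052738 − 2.5052655)/15 = 2.5052744
(Column j=1 coincides with Simpson's rule on the same nodes.)

2.50527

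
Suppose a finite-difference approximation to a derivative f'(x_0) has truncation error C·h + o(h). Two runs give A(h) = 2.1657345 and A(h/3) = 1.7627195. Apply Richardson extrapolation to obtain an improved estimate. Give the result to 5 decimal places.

1.56121

The leading error scales as h; refining by a factor of 3 reduces it by 3^1 = 3.
Extrapolated value = (3·A(h/3) − A(h)) / (3 − 1)
= (3·1.7627195 − 2.1657345) / 2
= 3.1224240 / 2 = 1.5612120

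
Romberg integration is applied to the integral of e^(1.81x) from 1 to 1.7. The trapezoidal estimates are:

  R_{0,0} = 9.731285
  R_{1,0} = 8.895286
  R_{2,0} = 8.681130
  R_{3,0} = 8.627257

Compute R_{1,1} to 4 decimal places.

Richardson extrapolation on the trapezoidal column (denominator 4−1=3):
R_{1,1} = (4·8.895286 − 9.731285) / 3 = 8.616620

8.6166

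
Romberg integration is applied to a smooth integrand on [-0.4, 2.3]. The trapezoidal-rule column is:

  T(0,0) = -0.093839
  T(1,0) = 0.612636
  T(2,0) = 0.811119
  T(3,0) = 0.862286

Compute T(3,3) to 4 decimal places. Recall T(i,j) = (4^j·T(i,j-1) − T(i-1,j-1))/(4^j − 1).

0.8795

T(1,1) = 0.612636 + (0.612636 − (-0.093839))/3 = 0.848128
T(2,1) = (4·0.811119 − 0.612636) / 3 = 0.877280
T(3,1) = 0.862286 + (0.862286 − 0.811119)/3 = 0.879342
T(2,2) = 0.877280 + (0.877280 − 0.848128)/15 = 0.879223
T(3,2) = 0.879342 + (0.879342 − 0.877280)/15 = 0.879479
T(3,3) = 0.879479 + (0.879479 − 0.879223)/63 = 0.879483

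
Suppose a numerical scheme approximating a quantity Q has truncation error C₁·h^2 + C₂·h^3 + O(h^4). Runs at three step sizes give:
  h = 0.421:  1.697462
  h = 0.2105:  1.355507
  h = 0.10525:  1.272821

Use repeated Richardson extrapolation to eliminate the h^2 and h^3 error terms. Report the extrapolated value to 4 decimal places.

First eliminate the h^2 term (factor 2^2 = 4):
  B₁ = (4·1.355507 − 1.697462)/3 = 1.241522
  B₂ = (4·1.272821 − 1.355507)/3 = 1.245259
Then eliminate the h^3 term (factor 2^3 = 8):
  (8·1.245259 − 1.241522)/7 = 1.245793

1.2458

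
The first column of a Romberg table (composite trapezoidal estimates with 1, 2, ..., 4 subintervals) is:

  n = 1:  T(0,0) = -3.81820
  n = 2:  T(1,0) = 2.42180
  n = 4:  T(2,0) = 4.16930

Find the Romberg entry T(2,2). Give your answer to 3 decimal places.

Richardson extrapolation on the trapezoidal column (denominator 4−1=3):
T(1,1) = 2.42180 + (2.42180 − (-3.81820))/3 = 4.50180
T(2,1) = (4·4.16930 − 2.42180) / 3 = 4.75180
T(2,2) = (16·4.75180 − 4.50180) / 15 = 4.76847
(Column j=1 coincides with Simpson's rule on the same nodes.)

4.768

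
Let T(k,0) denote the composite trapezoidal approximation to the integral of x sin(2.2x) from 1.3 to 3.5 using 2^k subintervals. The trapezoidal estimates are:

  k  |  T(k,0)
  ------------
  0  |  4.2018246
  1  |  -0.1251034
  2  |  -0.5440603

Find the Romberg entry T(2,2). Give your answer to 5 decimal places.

Richardson extrapolation on the trapezoidal column (denominator 4−1=3):
T(1,1) = -0.1251034 + (-0.1251034 − 4.2018246)/3 = -1.5674127
T(2,1) = (4·(-0.5440603) − (-0.1251034)) / 3 = -0.6837126
T(2,2) = (16·(-0.6837126) − (-1.5674127)) / 15 = -0.6247993
(Column j=1 coincides with Simpson's rule on the same nodes.)

-0.62480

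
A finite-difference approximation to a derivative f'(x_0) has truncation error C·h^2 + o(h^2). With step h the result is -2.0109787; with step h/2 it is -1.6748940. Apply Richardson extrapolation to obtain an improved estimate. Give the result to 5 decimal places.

-1.56287

The leading error scales as h^2; refining by a factor of 2 reduces it by 2^2 = 4.
Extrapolated value = (4·A(h/2) − A(h)) / (4 − 1)
= (4·(-1.6748940) − (-2.0109787)) / 3
= -4.6885973 / 3 = -1.5628658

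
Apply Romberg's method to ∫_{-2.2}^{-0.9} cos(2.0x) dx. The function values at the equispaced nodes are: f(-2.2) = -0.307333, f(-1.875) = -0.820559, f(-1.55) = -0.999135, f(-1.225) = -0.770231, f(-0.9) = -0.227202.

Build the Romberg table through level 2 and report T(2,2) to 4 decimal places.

T(0,0) (trapezoid, 1 panel, h=1.3000): -0.347448
T(1,0) (trapezoid, 2 panels, h=0.6500): -0.823162
T(2,0) (trapezoid, 4 panels, h=0.3250): -0.928588
T(1,1) = -0.823162 + (-0.823162 − (-0.347448))/3 = -0.981733
T(2,1) = -0.928588 + (-0.928588 − (-0.823162))/3 = -0.963730
T(2,2) = -0.963730 + (-0.963730 − (-0.981733))/15 = -0.962530

-0.9625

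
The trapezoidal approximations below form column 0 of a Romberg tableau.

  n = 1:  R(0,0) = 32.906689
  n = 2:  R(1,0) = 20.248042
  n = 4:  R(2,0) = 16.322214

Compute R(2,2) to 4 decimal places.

Richardson extrapolation on the trapezoidal column (denominator 4−1=3):
R(1,1) = (4·20.248042 − 32.906689) / 3 = 16.028493
R(2,1) = (4·16.322214 − 20.248042) / 3 = 15.013605
R(2,2) = (16·15.013605 − 16.028493) / 15 = 14.945946

14.9459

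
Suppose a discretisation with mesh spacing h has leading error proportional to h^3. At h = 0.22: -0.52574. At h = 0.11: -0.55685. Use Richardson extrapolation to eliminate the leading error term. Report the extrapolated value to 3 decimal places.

-0.561

The leading error scales as h^3; refining by a factor of 2 reduces it by 2^3 = 8.
Extrapolated value = (8·A(h/2) − A(h)) / (8 − 1)
= (8·(-0.55685) − (-0.52574)) / 7
= -3.92906 / 7 = -0.56129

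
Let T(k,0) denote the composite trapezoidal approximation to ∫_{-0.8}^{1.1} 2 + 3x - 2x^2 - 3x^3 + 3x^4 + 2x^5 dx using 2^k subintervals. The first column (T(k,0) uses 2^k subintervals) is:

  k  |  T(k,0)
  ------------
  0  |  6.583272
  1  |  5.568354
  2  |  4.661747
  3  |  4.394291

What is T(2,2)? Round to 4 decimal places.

Richardson extrapolation on the trapezoidal column (denominator 4−1=3):
T(1,1) = 5.568354 + (5.568354 − 6.583272)/3 = 5.230048
T(2,1) = 4.661747 + (4.661747 − 5.568354)/3 = 4.359545
T(2,2) = (16·4.359545 − 5.230048) / 15 = 4.301511

4.3015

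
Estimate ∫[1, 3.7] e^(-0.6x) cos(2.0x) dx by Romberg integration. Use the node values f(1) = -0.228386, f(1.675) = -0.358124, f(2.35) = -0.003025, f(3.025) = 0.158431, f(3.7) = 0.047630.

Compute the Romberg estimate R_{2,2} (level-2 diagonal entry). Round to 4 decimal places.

-0.2308

R_{0,0} (trapezoid, 1 panel, h=2.7000): -0.244021
R_{1,0} (trapezoid, 2 panels, h=1.3500): -0.126094
R_{2,0} (trapezoid, 4 panels, h=0.6750): -0.197840
R_{1,1} = -0.126094 + (-0.126094 − (-0.244021))/3 = -0.086785
R_{2,1} = -0.197840 + (-0.197840 − (-0.126094))/3 = -0.221755
R_{2,2} = -0.221755 + (-0.221755 − (-0.086785))/15 = -0.230753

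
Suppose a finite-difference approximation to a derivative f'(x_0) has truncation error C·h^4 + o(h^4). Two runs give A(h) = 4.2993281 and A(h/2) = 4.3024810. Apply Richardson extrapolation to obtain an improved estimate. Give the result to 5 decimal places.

Extrapolated value = (16·A(h/2) − A(h)) / (16 − 1)
= (16·4.3024810 − 4.2993281) / 15
= 64.5403679 / 15 = 4.3026912

4.30269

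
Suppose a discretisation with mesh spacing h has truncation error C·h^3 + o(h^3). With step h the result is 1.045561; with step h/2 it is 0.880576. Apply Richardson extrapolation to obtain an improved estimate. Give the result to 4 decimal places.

Extrapolated value = (8·A(h/2) − A(h)) / (8 − 1)
= (8·0.880576 − 1.045561) / 7
= 5.999047 / 7 = 0.857007

0.8570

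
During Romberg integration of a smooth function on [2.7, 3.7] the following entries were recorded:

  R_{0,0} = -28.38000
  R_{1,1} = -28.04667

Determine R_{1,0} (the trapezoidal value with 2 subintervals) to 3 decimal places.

From R_{1,1} = (4·R_{1,0} − R_{0,0})/3, solve for R_{1,0}:
4·R_{1,0} = 3·(-28.04667) + (-28.38000) = -112.52001
R_{1,0} = -28.13000

-28.130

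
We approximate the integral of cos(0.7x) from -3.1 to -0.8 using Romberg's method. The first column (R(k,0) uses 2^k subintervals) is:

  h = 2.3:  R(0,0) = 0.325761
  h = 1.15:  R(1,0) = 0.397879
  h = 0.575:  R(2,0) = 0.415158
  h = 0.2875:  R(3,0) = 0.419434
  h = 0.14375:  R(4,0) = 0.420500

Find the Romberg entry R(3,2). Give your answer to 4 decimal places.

0.4209

Richardson extrapolation on the trapezoidal column (denominator 4−1=3):
R(2,1) = 0.415158 + (0.415158 − 0.397879)/3 = 0.420918
R(3,1) = 0.419434 + (0.419434 − 0.415158)/3 = 0.420859
R(3,2) = 0.420859 + (0.420859 − 0.420918)/15 = 0.420855
(Column j=1 coincides with Simpson's rule on the same nodes.)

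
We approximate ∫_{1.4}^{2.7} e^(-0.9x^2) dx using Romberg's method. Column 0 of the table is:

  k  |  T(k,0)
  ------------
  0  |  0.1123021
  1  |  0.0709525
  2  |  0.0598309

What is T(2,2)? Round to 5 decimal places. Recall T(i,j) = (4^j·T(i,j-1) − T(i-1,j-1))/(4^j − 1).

0.05605

Richardson extrapolation on the trapezoidal column (denominator 4−1=3):
T(1,1) = 0.0709525 + (0.0709525 − 0.1123021)/3 = 0.0571693
T(2,1) = (4·0.0598309 − 0.0709525) / 3 = 0.0561237
T(2,2) = 0.0561237 + (0.0561237 − 0.0571693)/15 = 0.0560540
(Column j=1 coincides with Simpson's rule on the same nodes.)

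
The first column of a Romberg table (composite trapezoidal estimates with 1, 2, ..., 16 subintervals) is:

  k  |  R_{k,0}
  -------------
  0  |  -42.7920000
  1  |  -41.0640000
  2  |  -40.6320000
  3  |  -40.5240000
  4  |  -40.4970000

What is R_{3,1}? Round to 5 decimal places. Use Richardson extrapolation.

-40.48800

R_{3,1} = -40.5240000 + (-40.5240000 − (-40.6320000))/3 = -40.4880000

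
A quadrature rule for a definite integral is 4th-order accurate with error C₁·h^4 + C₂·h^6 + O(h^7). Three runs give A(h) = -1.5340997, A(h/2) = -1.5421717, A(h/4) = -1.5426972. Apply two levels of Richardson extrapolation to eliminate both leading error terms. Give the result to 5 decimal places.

-1.54273

First eliminate the h^4 term (factor 2^4 = 16):
  B₁ = (16·(-1.5421717) − (-1.5340997))/15 = -1.5427098
  B₂ = (16·(-1.5426972) − (-1.5421717))/15 = -1.5427322
Then eliminate the h^6 term (factor 2^6 = 64):
  (64·(-1.5427322) − (-1.5427098))/63 = -1.5427326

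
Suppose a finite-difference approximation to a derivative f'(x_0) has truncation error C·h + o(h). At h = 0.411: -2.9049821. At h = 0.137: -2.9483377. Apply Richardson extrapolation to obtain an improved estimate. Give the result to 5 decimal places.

-2.97002

Extrapolated value = (3·A(h/3) − A(h)) / (3 − 1)
= (3·(-2.9483377) − (-2.9049821)) / 2
= -5.9400310 / 2 = -2.9700155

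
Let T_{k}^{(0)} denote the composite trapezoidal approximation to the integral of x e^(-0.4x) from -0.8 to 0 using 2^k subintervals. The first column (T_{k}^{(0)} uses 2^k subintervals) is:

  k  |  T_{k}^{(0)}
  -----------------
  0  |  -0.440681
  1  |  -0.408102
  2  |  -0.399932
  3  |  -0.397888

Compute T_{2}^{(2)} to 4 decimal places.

Richardson extrapolation on the trapezoidal column (denominator 4−1=3):
T_{1}^{(1)} = (4·(-0.408102) − (-0.440681)) / 3 = -0.397242
T_{2}^{(1)} = (4·(-0.399932) − (-0.408102)) / 3 = -0.397209
T_{2}^{(2)} = (16·(-0.397209) − (-0.397242)) / 15 = -0.397207

-0.3972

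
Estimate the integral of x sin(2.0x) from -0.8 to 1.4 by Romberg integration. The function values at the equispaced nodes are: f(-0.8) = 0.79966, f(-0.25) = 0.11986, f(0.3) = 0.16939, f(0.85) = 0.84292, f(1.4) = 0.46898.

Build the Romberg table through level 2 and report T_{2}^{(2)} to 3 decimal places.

T_{0}^{(0)} (trapezoid, 1 panel, h=2.2000): 1.39550
T_{1}^{(0)} (trapezoid, 2 panels, h=1.1000): 0.88408
T_{2}^{(0)} (trapezoid, 4 panels, h=0.5500): 0.97157
T_{1}^{(1)} = 0.88408 + (0.88408 − 1.39550)/3 = 0.71361
T_{2}^{(1)} = 0.97157 + (0.97157 − 0.88408)/3 = 1.00073
T_{2}^{(2)} = 1.00073 + (1.00073 − 0.71361)/15 = 1.01987

1.020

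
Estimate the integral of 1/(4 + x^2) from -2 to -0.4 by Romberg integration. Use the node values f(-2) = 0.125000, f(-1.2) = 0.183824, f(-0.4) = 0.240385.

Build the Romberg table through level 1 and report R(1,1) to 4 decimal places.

R(0,0) (trapezoid, 1 panel, h=1.6000): 0.292308
R(1,0) (trapezoid, 2 panels, h=0.8000): 0.293213
R(1,1) = 0.293213 + (0.293213 − 0.292308)/3 = 0.293515

0.2935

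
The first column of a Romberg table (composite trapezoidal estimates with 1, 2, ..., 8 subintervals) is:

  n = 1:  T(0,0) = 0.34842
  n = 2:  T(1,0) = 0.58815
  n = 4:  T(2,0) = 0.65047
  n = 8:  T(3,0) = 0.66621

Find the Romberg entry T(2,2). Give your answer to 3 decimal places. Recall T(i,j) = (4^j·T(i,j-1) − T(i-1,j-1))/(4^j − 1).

0.671

Richardson extrapolation on the trapezoidal column (denominator 4−1=3):
T(1,1) = (4·0.58815 − 0.34842) / 3 = 0.66806
T(2,1) = 0.65047 + (0.65047 − 0.58815)/3 = 0.67124
T(2,2) = (16·0.67124 − 0.66806) / 15 = 0.67145
(Column j=1 coincides with Simpson's rule on the same nodes.)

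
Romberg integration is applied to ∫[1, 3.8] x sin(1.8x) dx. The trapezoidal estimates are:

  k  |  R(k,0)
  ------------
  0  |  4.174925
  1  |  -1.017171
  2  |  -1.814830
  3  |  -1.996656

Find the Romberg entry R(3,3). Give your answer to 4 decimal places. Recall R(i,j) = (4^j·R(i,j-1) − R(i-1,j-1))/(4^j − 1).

Richardson extrapolation on the trapezoidal column (denominator 4−1=3):
R(1,1) = -1.017171 + (-1.017171 − 4.174925)/3 = -2.747870
R(2,1) = (4·(-1.814830) − (-1.017171)) / 3 = -2.080716
R(3,1) = (4·(-1.996656) − (-1.814830)) / 3 = -2.057265
R(2,2) = -2.080716 + (-2.080716 − (-2.747870))/15 = -2.036239
R(3,2) = -2.057265 + (-2.057265 − (-2.080716))/15 = -2.055702
R(3,3) = -2.055702 + (-2.055702 − (-2.036239))/63 = -2.056011

-2.0560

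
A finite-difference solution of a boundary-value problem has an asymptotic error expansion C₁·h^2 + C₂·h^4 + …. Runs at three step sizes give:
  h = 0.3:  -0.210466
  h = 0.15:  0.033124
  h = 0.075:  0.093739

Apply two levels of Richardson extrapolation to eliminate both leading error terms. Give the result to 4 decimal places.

0.1139

First eliminate the h^2 term (factor 2^2 = 4):
  B₁ = (4·0.033124 − (-0.210466))/3 = 0.114321
  B₂ = (4·0.093739 − 0.033124)/3 = 0.113944
Then eliminate the h^4 term (factor 2^4 = 16):
  (16·0.113944 − 0.114321)/15 = 0.113919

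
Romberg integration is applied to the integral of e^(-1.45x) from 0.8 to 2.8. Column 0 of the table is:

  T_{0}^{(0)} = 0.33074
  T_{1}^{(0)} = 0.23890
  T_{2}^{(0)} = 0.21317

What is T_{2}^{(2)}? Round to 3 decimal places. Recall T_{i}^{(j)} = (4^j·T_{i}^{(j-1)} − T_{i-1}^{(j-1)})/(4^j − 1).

T_{1}^{(1)} = (4·0.23890 − 0.33074) / 3 = 0.20829
T_{2}^{(1)} = 0.21317 + (0.21317 − 0.23890)/3 = 0.20459
T_{2}^{(2)} = (16·0.20459 − 0.20829) / 15 = 0.20434

0.204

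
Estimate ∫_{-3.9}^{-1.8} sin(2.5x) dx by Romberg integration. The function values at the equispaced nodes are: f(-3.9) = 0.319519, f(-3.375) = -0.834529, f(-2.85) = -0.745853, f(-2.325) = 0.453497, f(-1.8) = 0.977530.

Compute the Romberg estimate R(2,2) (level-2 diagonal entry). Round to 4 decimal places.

-0.2815

R(0,0) (trapezoid, 1 panel, h=2.1000): 1.361901
R(1,0) (trapezoid, 2 panels, h=1.0500): -0.102195
R(2,0) (trapezoid, 4 panels, h=0.5250): -0.251139
R(1,1) = -0.102195 + (-0.102195 − 1.361901)/3 = -0.590227
R(2,1) = -0.251139 + (-0.251139 − (-0.102195))/3 = -0.300787
R(2,2) = -0.300787 + (-0.300787 − (-0.590227))/15 = -0.281491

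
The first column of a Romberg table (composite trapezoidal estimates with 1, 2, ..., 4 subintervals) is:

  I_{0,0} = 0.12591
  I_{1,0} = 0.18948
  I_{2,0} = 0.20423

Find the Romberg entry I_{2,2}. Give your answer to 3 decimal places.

Richardson extrapolation on the trapezoidal column (denominator 4−1=3):
I_{1,1} = (4·0.18948 − 0.12591) / 3 = 0.21067
I_{2,1} = (4·0.20423 − 0.18948) / 3 = 0.20915
I_{2,2} = 0.20915 + (0.20915 − 0.21067)/15 = 0.20905

0.209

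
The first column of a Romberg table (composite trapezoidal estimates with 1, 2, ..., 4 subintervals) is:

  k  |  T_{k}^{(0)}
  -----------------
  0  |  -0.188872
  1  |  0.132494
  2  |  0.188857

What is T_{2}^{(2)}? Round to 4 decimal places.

Richardson extrapolation on the trapezoidal column (denominator 4−1=3):
T_{1}^{(1)} = (4·0.132494 − (-0.188872)) / 3 = 0.239616
T_{2}^{(1)} = (4·0.188857 − 0.132494) / 3 = 0.207645
T_{2}^{(2)} = 0.207645 + (0.207645 − 0.239616)/15 = 0.205514
(Column j=1 coincides with Simpson's rule on the same nodes.)

0.2055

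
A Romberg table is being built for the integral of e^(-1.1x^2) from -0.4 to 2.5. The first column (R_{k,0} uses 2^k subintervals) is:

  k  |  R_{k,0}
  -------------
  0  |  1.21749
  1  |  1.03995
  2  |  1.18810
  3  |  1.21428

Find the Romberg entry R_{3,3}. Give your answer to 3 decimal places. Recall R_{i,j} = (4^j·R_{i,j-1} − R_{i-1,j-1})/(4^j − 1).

1.222

R_{1,1} = 1.03995 + (1.03995 − 1.21749)/3 = 0.98077
R_{2,1} = (4·1.18810 − 1.03995) / 3 = 1.23748
R_{3,1} = 1.21428 + (1.21428 − 1.18810)/3 = 1.22301
R_{2,2} = (16·1.23748 − 0.98077) / 15 = 1.25459
R_{3,2} = 1.22301 + (1.22301 − 1.23748)/15 = 1.22205
R_{3,3} = 1.22205 + (1.22205 − 1.25459)/63 = 1.22153
(Column j=1 coincides with Simpson's rule on the same nodes.)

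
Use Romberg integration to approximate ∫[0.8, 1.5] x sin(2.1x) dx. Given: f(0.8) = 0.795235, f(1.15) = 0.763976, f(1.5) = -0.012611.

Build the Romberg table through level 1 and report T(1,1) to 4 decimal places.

T(0,0) (trapezoid, 1 panel, h=0.7000): 0.273918
T(1,0) (trapezoid, 2 panels, h=0.3500): 0.404351
T(1,1) = 0.404351 + (0.404351 − 0.273918)/3 = 0.447829

0.4478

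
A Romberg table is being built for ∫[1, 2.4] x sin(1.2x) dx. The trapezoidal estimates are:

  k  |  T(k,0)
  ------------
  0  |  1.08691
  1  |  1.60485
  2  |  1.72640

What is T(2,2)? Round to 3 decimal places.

T(1,1) = 1.60485 + (1.60485 − 1.08691)/3 = 1.77750
T(2,1) = (4·1.72640 − 1.60485) / 3 = 1.76692
T(2,2) = (16·1.76692 − 1.77750) / 15 = 1.76621

1.766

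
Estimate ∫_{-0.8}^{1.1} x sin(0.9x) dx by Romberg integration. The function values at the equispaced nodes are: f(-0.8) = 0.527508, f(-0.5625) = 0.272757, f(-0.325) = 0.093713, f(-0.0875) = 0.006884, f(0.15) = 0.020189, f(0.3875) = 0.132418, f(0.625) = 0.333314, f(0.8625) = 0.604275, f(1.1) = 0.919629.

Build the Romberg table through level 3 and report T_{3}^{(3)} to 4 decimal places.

0.5073

T_{0}^{(0)} (trapezoid, 1 panel, h=1.9000): 1.374780
T_{1}^{(0)} (trapezoid, 2 panels, h=0.9500): 0.706570
T_{2}^{(0)} (trapezoid, 4 panels, h=0.4750): 0.556123
T_{3}^{(0)} (trapezoid, 8 panels, h=0.2375): 0.519441
T_{1}^{(1)} = 0.706570 + (0.706570 − 1.374780)/3 = 0.483833
T_{2}^{(1)} = 0.556123 + (0.556123 − 0.706570)/3 = 0.505974
T_{3}^{(1)} = 0.519441 + (0.519441 − 0.556123)/3 = 0.507214
T_{2}^{(2)} = 0.505974 + (0.505974 − 0.483833)/15 = 0.507450
T_{3}^{(2)} = 0.507214 + (0.507214 − 0.505974)/15 = 0.507297
T_{3}^{(3)} = 0.507297 + (0.507297 − 0.507450)/63 = 0.507295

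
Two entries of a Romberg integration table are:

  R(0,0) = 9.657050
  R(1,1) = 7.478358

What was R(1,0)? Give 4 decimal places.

From R(1,1) = (4·R(1,0) − R(0,0))/3, solve for R(1,0):
4·R(1,0) = 3·7.478358 + 9.657050 = 32.092124
R(1,0) = 8.023031

8.0230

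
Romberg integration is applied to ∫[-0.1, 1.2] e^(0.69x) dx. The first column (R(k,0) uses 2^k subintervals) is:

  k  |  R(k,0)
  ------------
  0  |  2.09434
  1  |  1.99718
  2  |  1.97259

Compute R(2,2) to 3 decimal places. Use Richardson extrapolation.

Richardson extrapolation on the trapezoidal column (denominator 4−1=3):
R(1,1) = (4·1.99718 − 2.09434) / 3 = 1.96479
R(2,1) = (4·1.97259 − 1.99718) / 3 = 1.96439
R(2,2) = 1.96439 + (1.96439 − 1.96479)/15 = 1.96436

1.964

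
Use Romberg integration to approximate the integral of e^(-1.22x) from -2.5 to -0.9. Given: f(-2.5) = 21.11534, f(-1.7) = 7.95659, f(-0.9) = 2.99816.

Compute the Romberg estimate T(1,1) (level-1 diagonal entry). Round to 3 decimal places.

T(0,0) (trapezoid, 1 panel, h=1.6000): 19.29080
T(1,0) (trapezoid, 2 panels, h=0.8000): 16.01067
T(1,1) = 16.01067 + (16.01067 − 19.29080)/3 = 14.91729

14.917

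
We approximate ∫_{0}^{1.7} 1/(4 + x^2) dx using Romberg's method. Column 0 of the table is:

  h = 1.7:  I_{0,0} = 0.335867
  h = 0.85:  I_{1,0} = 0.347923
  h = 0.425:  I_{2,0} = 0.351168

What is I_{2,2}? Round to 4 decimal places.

I_{1,1} = 0.347923 + (0.347923 − 0.335867)/3 = 0.351942
I_{2,1} = (4·0.351168 − 0.347923) / 3 = 0.352250
I_{2,2} = (16·0.352250 − 0.351942) / 15 = 0.352271

0.3523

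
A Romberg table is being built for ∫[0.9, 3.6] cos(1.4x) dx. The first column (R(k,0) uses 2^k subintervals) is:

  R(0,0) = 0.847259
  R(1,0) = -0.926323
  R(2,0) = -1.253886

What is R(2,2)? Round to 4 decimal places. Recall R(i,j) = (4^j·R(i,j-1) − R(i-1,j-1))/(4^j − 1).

Richardson extrapolation on the trapezoidal column (denominator 4−1=3):
R(1,1) = -0.926323 + (-0.926323 − 0.847259)/3 = -1.517517
R(2,1) = -1.253886 + (-1.253886 − (-0.926323))/3 = -1.363074
R(2,2) = -1.363074 + (-1.363074 − (-1.517517))/15 = -1.352778
(Column j=1 coincides with Simpson's rule on the same nodes.)

-1.3528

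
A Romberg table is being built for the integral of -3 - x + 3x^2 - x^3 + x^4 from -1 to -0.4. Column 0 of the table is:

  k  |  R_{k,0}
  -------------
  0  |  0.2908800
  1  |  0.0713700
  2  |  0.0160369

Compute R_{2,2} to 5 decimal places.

-0.00245

Richardson extrapolation on the trapezoidal column (denominator 4−1=3):
R_{1,1} = (4·0.0713700 − 0.2908800) / 3 = -0.0018000
R_{2,1} = 0.0160369 + (0.0160369 − 0.0713700)/3 = -0.0024075
R_{2,2} = -0.0024075 + (-0.0024075 − (-0.0018000))/15 = -0.0024480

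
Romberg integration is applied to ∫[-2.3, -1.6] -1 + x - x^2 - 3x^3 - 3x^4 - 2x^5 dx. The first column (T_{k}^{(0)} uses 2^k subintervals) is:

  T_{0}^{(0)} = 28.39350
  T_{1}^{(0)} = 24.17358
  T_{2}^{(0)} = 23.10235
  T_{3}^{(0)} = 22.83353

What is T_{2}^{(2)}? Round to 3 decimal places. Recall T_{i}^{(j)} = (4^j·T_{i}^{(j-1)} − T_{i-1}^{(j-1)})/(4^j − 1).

Richardson extrapolation on the trapezoidal column (denominator 4−1=3):
T_{1}^{(1)} = (4·24.17358 − 28.39350) / 3 = 22.76694
T_{2}^{(1)} = (4·23.10235 − 24.17358) / 3 = 22.74527
T_{2}^{(2)} = (16·22.74527 − 22.76694) / 15 = 22.74383
(Column j=1 coincides with Simpson's rule on the same nodes.)

22.744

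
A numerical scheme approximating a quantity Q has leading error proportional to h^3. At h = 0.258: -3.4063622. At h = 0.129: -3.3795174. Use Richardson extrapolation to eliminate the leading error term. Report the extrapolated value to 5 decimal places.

-3.37568

The leading error scales as h^3; refining by a factor of 2 reduces it by 2^3 = 8.
Extrapolated value = (8·A(h/2) − A(h)) / (8 − 1)
= (8·(-3.3795174) − (-3.4063622)) / 7
= -23.6297770 / 7 = -3.3756824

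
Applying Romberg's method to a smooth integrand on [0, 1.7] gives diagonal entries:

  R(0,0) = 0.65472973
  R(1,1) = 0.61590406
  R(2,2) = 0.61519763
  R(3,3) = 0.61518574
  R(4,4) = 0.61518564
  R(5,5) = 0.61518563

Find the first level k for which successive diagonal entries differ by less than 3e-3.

k = 2

|R(1,1) − R(0,0)| = 0.03882567 ≥ 3e-3
|R(2,2) − R(1,1)| = 0.00070643 < 3e-3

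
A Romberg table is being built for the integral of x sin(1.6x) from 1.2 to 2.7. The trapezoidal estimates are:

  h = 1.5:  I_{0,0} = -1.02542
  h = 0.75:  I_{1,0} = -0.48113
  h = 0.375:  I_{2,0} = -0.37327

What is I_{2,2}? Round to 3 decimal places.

-0.340

Richardson extrapolation on the trapezoidal column (denominator 4−1=3):
I_{1,1} = (4·(-0.48113) − (-1.02542)) / 3 = -0.29970
I_{2,1} = -0.37327 + (-0.37327 − (-0.48113))/3 = -0.33732
I_{2,2} = -0.33732 + (-0.33732 − (-0.29970))/15 = -0.33983
(Column j=1 coincides with Simpson's rule on the same nodes.)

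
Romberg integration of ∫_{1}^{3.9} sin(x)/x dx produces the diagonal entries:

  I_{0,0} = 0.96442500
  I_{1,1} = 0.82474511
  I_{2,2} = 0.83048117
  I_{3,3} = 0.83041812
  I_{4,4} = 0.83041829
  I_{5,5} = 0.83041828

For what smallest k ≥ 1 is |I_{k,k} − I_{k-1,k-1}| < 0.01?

|I_{1,1} − I_{0,0}| = 0.13967989 ≥ 0.01
|I_{2,2} − I_{1,1}| = 0.00573606 < 0.01

k = 2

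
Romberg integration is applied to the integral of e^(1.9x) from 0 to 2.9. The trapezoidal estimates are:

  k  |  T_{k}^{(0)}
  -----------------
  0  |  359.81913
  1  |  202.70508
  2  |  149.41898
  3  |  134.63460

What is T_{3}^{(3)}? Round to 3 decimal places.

T_{1}^{(1)} = 202.70508 + (202.70508 − 359.81913)/3 = 150.33373
T_{2}^{(1)} = 149.41898 + (149.41898 − 202.70508)/3 = 131.65695
T_{3}^{(1)} = 134.63460 + (134.63460 − 149.41898)/3 = 129.70647
T_{2}^{(2)} = (16·131.65695 − 150.33373) / 15 = 130.41183
T_{3}^{(2)} = 129.70647 + (129.70647 − 131.65695)/15 = 129.57644
T_{3}^{(3)} = (64·129.57644 − 130.41183) / 63 = 129.56318

129.563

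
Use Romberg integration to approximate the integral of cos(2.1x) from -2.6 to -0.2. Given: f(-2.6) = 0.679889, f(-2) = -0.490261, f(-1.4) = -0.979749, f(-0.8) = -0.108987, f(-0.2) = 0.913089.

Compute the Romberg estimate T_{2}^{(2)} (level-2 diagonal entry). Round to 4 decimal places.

-0.5275

T_{0}^{(0)} (trapezoid, 1 panel, h=2.4000): 1.911574
T_{1}^{(0)} (trapezoid, 2 panels, h=1.2000): -0.219912
T_{2}^{(0)} (trapezoid, 4 panels, h=0.6000): -0.469505
T_{1}^{(1)} = -0.219912 + (-0.219912 − 1.911574)/3 = -0.930407
T_{2}^{(1)} = -0.469505 + (-0.469505 − (-0.219912))/3 = -0.552703
T_{2}^{(2)} = -0.552703 + (-0.552703 − (-0.930407))/15 = -0.527523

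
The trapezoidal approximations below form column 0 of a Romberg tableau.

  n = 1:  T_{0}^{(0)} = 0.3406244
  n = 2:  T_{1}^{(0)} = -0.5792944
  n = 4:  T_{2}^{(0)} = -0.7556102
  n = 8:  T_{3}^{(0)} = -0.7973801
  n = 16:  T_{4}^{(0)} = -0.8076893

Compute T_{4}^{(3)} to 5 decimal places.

-0.81111

T_{2}^{(1)} = (4·(-0.7556102) − (-0.5792944)) / 3 = -0.8143821
T_{3}^{(1)} = -0.7973801 + (-0.7973801 − (-0.7556102))/3 = -0.8113034
T_{4}^{(1)} = -0.8076893 + (-0.8076893 − (-0.7973801))/3 = -0.8111257
T_{3}^{(2)} = -0.8113034 + (-0.8113034 − (-0.8143821))/15 = -0.8110982
T_{4}^{(2)} = -0.8111257 + (-0.8111257 − (-0.8113034))/15 = -0.8111139
T_{4}^{(3)} = -0.8111139 + (-0.8111139 − (-0.8110982))/63 = -0.8111141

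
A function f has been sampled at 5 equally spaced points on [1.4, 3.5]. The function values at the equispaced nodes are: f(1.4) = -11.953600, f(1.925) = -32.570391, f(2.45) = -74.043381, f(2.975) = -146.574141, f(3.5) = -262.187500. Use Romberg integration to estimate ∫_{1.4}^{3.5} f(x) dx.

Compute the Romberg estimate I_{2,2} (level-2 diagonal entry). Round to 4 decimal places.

I_{0,0} (trapezoid, 1 panel, h=2.1000): -287.848155
I_{1,0} (trapezoid, 2 panels, h=1.0500): -221.669628
I_{2,0} (trapezoid, 4 panels, h=0.5250): -204.885693
I_{1,1} = -221.669628 + (-221.669628 − (-287.848155))/3 = -199.610119
I_{2,1} = -204.885693 + (-204.885693 − (-221.669628))/3 = -199.291048
I_{2,2} = -199.291048 + (-199.291048 − (-199.610119))/15 = -199.269777

-199.2698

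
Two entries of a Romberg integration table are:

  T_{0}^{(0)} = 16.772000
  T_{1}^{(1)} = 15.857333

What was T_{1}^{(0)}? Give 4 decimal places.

From T_{1}^{(1)} = (4·T_{1}^{(0)} − T_{0}^{(0)})/3, solve for T_{1}^{(0)}:
4·T_{1}^{(0)} = 3·15.857333 + 16.772000 = 64.343999
T_{1}^{(0)} = 16.086000

16.0860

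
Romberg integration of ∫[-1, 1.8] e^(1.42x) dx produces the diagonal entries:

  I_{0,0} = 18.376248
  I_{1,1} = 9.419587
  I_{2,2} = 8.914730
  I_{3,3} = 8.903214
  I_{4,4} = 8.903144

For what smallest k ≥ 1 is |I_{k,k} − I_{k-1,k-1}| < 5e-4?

|I_{1,1} − I_{0,0}| = 8.956661 ≥ 5e-4
|I_{2,2} − I_{1,1}| = 0.504857 ≥ 5e-4
|I_{3,3} − I_{2,2}| = 0.011516 ≥ 5e-4
|I_{4,4} − I_{3,3}| = 0.000070 < 5e-4

k = 4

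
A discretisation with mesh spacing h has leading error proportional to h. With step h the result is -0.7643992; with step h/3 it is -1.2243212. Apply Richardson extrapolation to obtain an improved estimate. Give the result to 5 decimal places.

Extrapolated value = (3·A(h/3) − A(h)) / (3 − 1)
= (3·(-1.2243212) − (-0.7643992)) / 2
= -2.9085644 / 2 = -1.4542822

-1.45428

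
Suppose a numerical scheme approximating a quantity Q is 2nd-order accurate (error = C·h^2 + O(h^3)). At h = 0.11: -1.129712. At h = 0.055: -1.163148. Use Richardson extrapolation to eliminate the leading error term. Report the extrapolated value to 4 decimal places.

Extrapolated value = (4·A(h/2) − A(h)) / (4 − 1)
= (4·(-1.163148) − (-1.129712)) / 3
= -3.522880 / 3 = -1.174293

-1.1743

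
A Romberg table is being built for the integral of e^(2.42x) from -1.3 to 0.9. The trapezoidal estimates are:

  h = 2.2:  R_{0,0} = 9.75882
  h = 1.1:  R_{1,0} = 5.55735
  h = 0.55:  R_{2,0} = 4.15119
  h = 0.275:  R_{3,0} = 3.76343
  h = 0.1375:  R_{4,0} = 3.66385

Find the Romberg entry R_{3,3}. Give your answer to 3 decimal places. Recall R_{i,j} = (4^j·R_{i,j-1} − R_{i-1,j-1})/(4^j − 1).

3.631

Richardson extrapolation on the trapezoidal column (denominator 4−1=3):
R_{1,1} = 5.55735 + (5.55735 − 9.75882)/3 = 4.15686
R_{2,1} = 4.15119 + (4.15119 − 5.55735)/3 = 3.68247
R_{3,1} = 3.76343 + (3.76343 − 4.15119)/3 = 3.63418
R_{2,2} = 3.68247 + (3.68247 − 4.15686)/15 = 3.65084
R_{3,2} = 3.63418 + (3.63418 − 3.68247)/15 = 3.63096
R_{3,3} = (64·3.63096 − 3.65084) / 63 = 3.63064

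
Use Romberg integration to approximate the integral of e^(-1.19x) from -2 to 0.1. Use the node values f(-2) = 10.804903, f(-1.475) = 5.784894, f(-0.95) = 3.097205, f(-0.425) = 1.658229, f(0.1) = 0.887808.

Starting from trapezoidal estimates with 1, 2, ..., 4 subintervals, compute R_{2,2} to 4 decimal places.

R_{0,0} (trapezoid, 1 panel, h=2.1000): 12.277347
R_{1,0} (trapezoid, 2 panels, h=1.0500): 9.390739
R_{2,0} (trapezoid, 4 panels, h=0.5250): 8.603009
R_{1,1} = 9.390739 + (9.390739 − 12.277347)/3 = 8.428536
R_{2,1} = 8.603009 + (8.603009 − 9.390739)/3 = 8.340432
R_{2,2} = 8.340432 + (8.340432 − 8.428536)/15 = 8.334558

8.3346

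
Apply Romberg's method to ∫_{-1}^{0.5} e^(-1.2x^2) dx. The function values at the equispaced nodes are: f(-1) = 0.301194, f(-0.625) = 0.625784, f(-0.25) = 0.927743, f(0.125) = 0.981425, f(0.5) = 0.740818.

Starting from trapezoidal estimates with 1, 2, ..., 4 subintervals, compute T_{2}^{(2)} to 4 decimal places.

1.1643

T_{0}^{(0)} (trapezoid, 1 panel, h=1.5000): 0.781509
T_{1}^{(0)} (trapezoid, 2 panels, h=0.7500): 1.086562
T_{2}^{(0)} (trapezoid, 4 panels, h=0.3750): 1.145984
T_{1}^{(1)} = 1.086562 + (1.086562 − 0.781509)/3 = 1.188246
T_{2}^{(1)} = 1.145984 + (1.145984 − 1.086562)/3 = 1.165791
T_{2}^{(2)} = 1.165791 + (1.165791 − 1.188246)/15 = 1.164294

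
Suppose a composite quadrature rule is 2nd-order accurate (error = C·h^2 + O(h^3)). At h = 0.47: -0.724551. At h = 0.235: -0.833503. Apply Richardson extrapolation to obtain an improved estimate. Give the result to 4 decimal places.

-0.8698

Extrapolated value = (4·A(h/2) − A(h)) / (4 − 1)
= (4·(-0.833503) − (-0.724551)) / 3
= -2.609461 / 3 = -0.869820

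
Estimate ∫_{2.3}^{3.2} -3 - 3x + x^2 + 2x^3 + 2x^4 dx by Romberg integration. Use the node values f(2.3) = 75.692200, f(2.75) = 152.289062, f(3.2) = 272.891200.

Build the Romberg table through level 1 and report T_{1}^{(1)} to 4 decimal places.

143.6609

T_{0}^{(0)} (trapezoid, 1 panel, h=0.9000): 156.862530
T_{1}^{(0)} (trapezoid, 2 panels, h=0.4500): 146.961343
T_{1}^{(1)} = 146.961343 + (146.961343 − 156.862530)/3 = 143.660947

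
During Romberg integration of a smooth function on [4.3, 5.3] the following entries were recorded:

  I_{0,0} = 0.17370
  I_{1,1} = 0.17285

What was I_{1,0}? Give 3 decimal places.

0.173

From I_{1,1} = (4·I_{1,0} − I_{0,0})/3, solve for I_{1,0}:
4·I_{1,0} = 3·0.17285 + 0.17370 = 0.69225
I_{1,0} = 0.17306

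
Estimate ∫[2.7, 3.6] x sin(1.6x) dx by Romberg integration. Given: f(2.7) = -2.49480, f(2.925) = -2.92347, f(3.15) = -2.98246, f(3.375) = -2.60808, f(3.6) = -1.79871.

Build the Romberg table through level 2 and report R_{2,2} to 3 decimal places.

-2.429

R_{0,0} (trapezoid, 1 panel, h=0.9000): -1.93208
R_{1,0} (trapezoid, 2 panels, h=0.4500): -2.30815
R_{2,0} (trapezoid, 4 panels, h=0.2250): -2.39867
R_{1,1} = -2.30815 + (-2.30815 − (-1.93208))/3 = -2.43351
R_{2,1} = -2.39867 + (-2.39867 − (-2.30815))/3 = -2.42884
R_{2,2} = -2.42884 + (-2.42884 − (-2.43351))/15 = -2.42853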